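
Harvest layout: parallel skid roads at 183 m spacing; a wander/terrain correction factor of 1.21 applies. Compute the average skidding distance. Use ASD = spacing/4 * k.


Formula: ASD = (spacing / 4) * correction
Uncorrected distance = spacing / 4 = 183 / 4 = 45.75 m
ASD = 45.75 * 1.21 = 55 m

55


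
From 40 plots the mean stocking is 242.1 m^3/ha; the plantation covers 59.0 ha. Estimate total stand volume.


Formula: Total Volume = Mean Volume per ha * Total Area
Total Volume = 242.1 m^3/ha * 59.0 ha
Total Volume = 14284 m^3

14284


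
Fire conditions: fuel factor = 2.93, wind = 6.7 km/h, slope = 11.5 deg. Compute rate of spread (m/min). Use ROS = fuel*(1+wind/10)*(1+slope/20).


Formula: ROS = fuel * (1 + wind/10) * (1 + slope/20)
Wind factor = 1 + 6.7/10 = 1.67
Slope factor = 1 + 11.5/20 = 1.575
ROS = 2.93 * 1.67 * 1.575 = 7.71 m/min

7.71


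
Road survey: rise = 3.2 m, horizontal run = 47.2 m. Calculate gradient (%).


Formula: Gradient = rise / run * 100
Gradient = 3.2 / 47.2 * 100 = 6.8%

6.8


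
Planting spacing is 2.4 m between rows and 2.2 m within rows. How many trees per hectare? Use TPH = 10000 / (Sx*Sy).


Formula: TPH = 10000 m^2/ha / (spacing_x * spacing_y)
Area per tree = 2.4 m * 2.2 m = 5.28 m^2
TPH = 10000 / 5.28 = 1894 trees/ha

1894


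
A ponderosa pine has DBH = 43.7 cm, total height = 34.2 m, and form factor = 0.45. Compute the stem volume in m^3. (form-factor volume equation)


Formula: V = pi * (DBH/200)^2 * H * ff
Radius = DBH/200 = 43.7/200 = 0.2185 m
Radius^2 = 0.2185^2 = 0.04774225 m^2
V = pi * 0.04774225 * 34.2 * 0.45
V = 2.308 m^3

2.308


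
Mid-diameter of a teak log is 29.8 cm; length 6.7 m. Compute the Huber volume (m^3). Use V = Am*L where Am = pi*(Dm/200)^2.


Huber: V = Am * L,  Am = pi*(Dm/200)^2
Am = pi*(29.8/200)^2 = 0.069746 m^2
V = 0.069746*6.7 = 0.4673 m^3

0.4673


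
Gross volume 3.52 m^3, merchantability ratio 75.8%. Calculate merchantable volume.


Formula: MV = V_total * (merchantable_pct / 100)
Merchantable fraction = 75.8% / 100 = 0.758
MV = 3.52 m^3 * 0.758 = 2.668 m^3

2.668


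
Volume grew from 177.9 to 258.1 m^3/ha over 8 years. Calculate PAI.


Formula: PAI = (V_T2 - V_T1) / (T2 - T1)
Volume increment = 258.1 - 177.9 = 80.2 m^3/ha
PAI = 80.2 / 8 = 10.03 m^3/ha/year

10.03


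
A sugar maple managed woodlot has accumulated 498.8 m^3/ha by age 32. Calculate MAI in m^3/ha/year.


Formula: MAI = Total Volume / Stand Age
MAI = 498.8 m^3/ha / 32 years
MAI = 15.59 m^3/ha/year

15.59


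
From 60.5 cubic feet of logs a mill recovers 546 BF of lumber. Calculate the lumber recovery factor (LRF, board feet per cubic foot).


Formula: LRF = Lumber Output (BF) / Log Input (ft^3)
LRF = 546 BF / 60.5 ft^3
LRF = 9.02 BF/ft^3

9.02


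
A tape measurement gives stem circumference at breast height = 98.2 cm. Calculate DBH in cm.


Formula: DBH = C / pi
DBH = 98.2 / pi
pi = 3.14159...
DBH = 31.3 cm

31.3


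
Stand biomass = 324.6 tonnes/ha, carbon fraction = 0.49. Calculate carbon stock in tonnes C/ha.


Formula: Carbon Stock = Biomass * Carbon Fraction
C = 324.6 t/ha * 0.49
C = 159.1 t C/ha

159.1


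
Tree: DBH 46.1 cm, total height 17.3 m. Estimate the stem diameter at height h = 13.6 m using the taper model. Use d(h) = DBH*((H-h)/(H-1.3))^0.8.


Taper: d(h) = DBH * ((H - h) / (H - 1.3))^0.8
Numerator = H - h = 17.3 - 13.6 = 3.7 m
Denominator = H - 1.3 = 17.3 - 1.3 = 16.0 m
Ratio = 3.7 / 16.0 = 0.23125
d = 46.1 * 0.23125^0.8 = 14.3 cm

14.3


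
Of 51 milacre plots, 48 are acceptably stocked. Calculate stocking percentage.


Formula: Stocking % = stocked plots / total plots * 100
Stocking = 48 / 51 * 100
Stocking = 0.9412 * 100 = 94.1%

94.1


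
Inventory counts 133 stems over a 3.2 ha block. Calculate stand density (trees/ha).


Formula: Stand Density = N_trees / Area_ha
Density = 133 trees / 3.2 ha
Density = 42 trees/ha

42


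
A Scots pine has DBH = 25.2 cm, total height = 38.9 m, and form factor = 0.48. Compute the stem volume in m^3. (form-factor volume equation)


Formula: V = pi * (DBH/200)^2 * H * ff
Radius = DBH/200 = 25.2/200 = 0.126 m
Radius^2 = 0.126^2 = 0.015876 m^2
V = pi * 0.015876 * 38.9 * 0.48
V = 0.931 m^3

0.931


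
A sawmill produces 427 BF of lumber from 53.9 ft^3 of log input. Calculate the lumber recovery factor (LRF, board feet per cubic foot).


Formula: LRF = Lumber Output (BF) / Log Input (ft^3)
LRF = 427 BF / 53.9 ft^3
LRF = 7.92 BF/ft^3

7.92


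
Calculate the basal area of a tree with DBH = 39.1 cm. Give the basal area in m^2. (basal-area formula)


Formula: BA = pi * (DBH/2)^2 / 10000  (cm^2 to m^2)
Radius = DBH/2 = 39.1/2 = 19.55 cm
BA = pi * 19.55^2 / 10000
   = 1200.7246 cm^2 / 10000
   = 0.1201 m^2

0.1201


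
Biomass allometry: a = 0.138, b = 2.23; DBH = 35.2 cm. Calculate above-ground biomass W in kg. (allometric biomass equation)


Formula: W = a * DBH^b  (allometric power law)
DBH^b = 35.2^2.23 = 2810.5424
W = 0.138 * 2810.5424 = 387.9 kg

387.9


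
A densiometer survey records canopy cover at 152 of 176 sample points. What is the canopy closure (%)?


Formula: Canopy closure = covered points / total points * 100
Closure = 152 / 176 * 100
Closure = 0.8636 * 100 = 86.4%

86.4


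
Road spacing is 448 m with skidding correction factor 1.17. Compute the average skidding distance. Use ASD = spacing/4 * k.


Formula: ASD = (spacing / 4) * correction
Uncorrected distance = spacing / 4 = 448 / 4 = 112 m
ASD = 112 * 1.17 = 131 m

131


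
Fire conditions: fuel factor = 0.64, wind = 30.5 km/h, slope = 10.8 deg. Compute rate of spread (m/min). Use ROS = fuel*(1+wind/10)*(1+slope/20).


Formula: ROS = fuel * (1 + wind/10) * (1 + slope/20)
Wind factor = 1 + 30.5/10 = 4.05
Slope factor = 1 + 10.8/20 = 1.54
ROS = 0.64 * 4.05 * 1.54 = 3.99 m/min

3.99


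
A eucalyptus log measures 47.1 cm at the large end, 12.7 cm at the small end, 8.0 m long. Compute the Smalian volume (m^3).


Smalian: V = (A1 + A2)/2 * L,  A = pi*(D/200)^2
A1 = pi*(47.1/200)^2 = 0.174234 m^2
A2 = pi*(12.7/200)^2 = 0.012668 m^2
V = (0.174234+0.012668)/2*8.0 = 0.7476 m^3

0.7476


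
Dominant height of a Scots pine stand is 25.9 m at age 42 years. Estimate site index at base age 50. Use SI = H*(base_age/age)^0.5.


Formula: SI = H_dom * (base_age / age)^0.5
Age ratio = 50 / 42 = 1.19048
sqrt(age_ratio) = 1.09109
SI = 25.9 * 1.09109 = 28.3 m

28.3


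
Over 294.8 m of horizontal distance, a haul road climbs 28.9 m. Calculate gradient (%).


Formula: Gradient = rise / run * 100
Gradient = 28.9 / 294.8 * 100 = 9.8%

9.8


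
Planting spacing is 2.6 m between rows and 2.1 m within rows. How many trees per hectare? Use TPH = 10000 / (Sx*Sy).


Formula: TPH = 10000 m^2/ha / (spacing_x * spacing_y)
Area per tree = 2.6 m * 2.1 m = 5.46 m^2
TPH = 10000 / 5.46 = 1832 trees/ha

1832


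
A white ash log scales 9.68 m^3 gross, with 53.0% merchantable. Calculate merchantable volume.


Formula: MV = V_total * (merchantable_pct / 100)
Merchantable fraction = 53.0% / 100 = 0.53
MV = 9.68 m^3 * 0.53 = 5.13 m^3

5.13


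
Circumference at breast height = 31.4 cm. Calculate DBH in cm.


Formula: DBH = C / pi
DBH = 31.4 / pi
pi = 3.14159...
DBH = 10.0 cm

10.0


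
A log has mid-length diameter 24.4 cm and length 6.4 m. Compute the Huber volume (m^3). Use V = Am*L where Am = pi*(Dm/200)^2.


Huber: V = Am * L,  Am = pi*(Dm/200)^2
Am = pi*(24.4/200)^2 = 0.046759 m^2
V = 0.046759*6.4 = 0.2993 m^3

0.2993


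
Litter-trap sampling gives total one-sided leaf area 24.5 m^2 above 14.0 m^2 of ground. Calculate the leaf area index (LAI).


Formula: LAI = total leaf area / ground area  (dimensionless)
LAI = 24.5 m^2 / 14.0 m^2
LAI = 1.75

1.75


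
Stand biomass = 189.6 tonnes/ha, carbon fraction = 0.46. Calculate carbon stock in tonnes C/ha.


Formula: Carbon Stock = Biomass * Carbon Fraction
C = 189.6 t/ha * 0.46
C = 87.2 t C/ha

87.2


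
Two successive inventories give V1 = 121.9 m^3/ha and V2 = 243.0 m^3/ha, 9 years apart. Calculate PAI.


Formula: PAI = (V_T2 - V_T1) / (T2 - T1)
Volume increment = 243.0 - 121.9 = 121.1 m^3/ha
PAI = 121.1 / 9 = 13.46 m^3/ha/year

13.46


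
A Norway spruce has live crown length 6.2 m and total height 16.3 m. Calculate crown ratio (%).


Formula: Crown Ratio = (Crown Length / Total Height) * 100
CR = (6.2 m / 16.3 m) * 100
CR = 0.3804 * 100 = 38.0%

38.0


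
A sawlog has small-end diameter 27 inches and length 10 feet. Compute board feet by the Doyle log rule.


Doyle: BF = (D - 4)^2 * L / 16
Adjusted diameter = 27 - 4 = 23 in
(D-4)^2 = 23^2 = 529
BF = 529 * 10 / 16 = 331 BF

331


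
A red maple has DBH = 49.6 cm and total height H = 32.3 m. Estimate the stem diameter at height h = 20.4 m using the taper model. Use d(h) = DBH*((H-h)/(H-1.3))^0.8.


Taper: d(h) = DBH * ((H - h) / (H - 1.3))^0.8
Numerator = H - h = 32.3 - 20.4 = 11.9 m
Denominator = H - 1.3 = 32.3 - 1.3 = 31.0 m
Ratio = 11.9 / 31.0 = 0.38387
d = 49.6 * 0.38387^0.8 = 23.1 cm

23.1


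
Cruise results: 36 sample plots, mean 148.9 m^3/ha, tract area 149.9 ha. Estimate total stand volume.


Formula: Total Volume = Mean Volume per ha * Total Area
Total Volume = 148.9 m^3/ha * 149.9 ha
Total Volume = 22320 m^3

22320


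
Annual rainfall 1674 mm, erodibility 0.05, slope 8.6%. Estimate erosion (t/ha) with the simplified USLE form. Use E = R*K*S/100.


Formula: E = R * K * S / 100  (simplified USLE)
R * K = 1674 * 0.05 = 83.7
E = 83.7 * 8.6 / 100 = 7.2 t/ha

7.2


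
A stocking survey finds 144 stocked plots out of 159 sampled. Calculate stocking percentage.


Formula: Stocking % = stocked plots / total plots * 100
Stocking = 144 / 159 * 100
Stocking = 0.9057 * 100 = 90.6%

90.6


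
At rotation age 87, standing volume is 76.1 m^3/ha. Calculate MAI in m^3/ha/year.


Formula: MAI = Total Volume / Stand Age
MAI = 76.1 m^3/ha / 87 years
MAI = 0.87 m^3/ha/year

0.87


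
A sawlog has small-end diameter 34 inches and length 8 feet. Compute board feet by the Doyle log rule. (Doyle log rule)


Doyle: BF = (D - 4)^2 * L / 16
Adjusted diameter = 34 - 4 = 30 in
(D-4)^2 = 30^2 = 900
BF = 900 * 8 / 16 = 450 BF

450


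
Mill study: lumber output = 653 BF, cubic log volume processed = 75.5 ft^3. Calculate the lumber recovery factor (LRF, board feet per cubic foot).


Formula: LRF = Lumber Output (BF) / Log Input (ft^3)
LRF = 653 BF / 75.5 ft^3
LRF = 8.65 BF/ft^3

8.65


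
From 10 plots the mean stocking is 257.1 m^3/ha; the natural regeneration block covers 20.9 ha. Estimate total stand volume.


Formula: Total Volume = Mean Volume per ha * Total Area
Total Volume = 257.1 m^3/ha * 20.9 ha
Total Volume = 5373 m^3

5373


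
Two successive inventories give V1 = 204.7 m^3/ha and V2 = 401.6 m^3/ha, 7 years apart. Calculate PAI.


Formula: PAI = (V_T2 - V_T1) / (T2 - T1)
Volume increment = 401.6 - 204.7 = 196.9 m^3/ha
PAI = 196.9 / 7 = 28.13 m^3/ha/year

28.13


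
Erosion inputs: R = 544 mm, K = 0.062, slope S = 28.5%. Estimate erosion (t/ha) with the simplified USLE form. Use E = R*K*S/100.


Formula: E = R * K * S / 100  (simplified USLE)
R * K = 544 * 0.062 = 33.728
E = 33.728 * 28.5 / 100 = 9.61 t/ha

9.61


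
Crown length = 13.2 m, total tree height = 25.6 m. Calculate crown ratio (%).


Formula: Crown Ratio = (Crown Length / Total Height) * 100
CR = (13.2 m / 25.6 m) * 100
CR = 0.5156 * 100 = 51.6%

51.6


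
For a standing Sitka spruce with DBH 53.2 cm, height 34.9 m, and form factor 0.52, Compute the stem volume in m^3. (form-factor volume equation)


Formula: V = pi * (DBH/200)^2 * H * ff
Radius = DBH/200 = 53.2/200 = 0.266 m
Radius^2 = 0.266^2 = 0.070756 m^2
V = pi * 0.070756 * 34.9 * 0.52
V = 4.034 m^3

4.034


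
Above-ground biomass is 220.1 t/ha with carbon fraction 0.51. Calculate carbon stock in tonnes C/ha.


Formula: Carbon Stock = Biomass * Carbon Fraction
C = 220.1 t/ha * 0.51
C = 112.3 t C/ha

112.3


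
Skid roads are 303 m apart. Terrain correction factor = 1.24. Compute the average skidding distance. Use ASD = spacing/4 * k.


Formula: ASD = (spacing / 4) * correction
Uncorrected distance = spacing / 4 = 303 / 4 = 75.75 m
ASD = 75.75 * 1.24 = 94 m

94


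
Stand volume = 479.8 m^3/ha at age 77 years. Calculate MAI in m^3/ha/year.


Formula: MAI = Total Volume / Stand Age
MAI = 479.8 m^3/ha / 77 years
MAI = 6.23 m^3/ha/year

6.23


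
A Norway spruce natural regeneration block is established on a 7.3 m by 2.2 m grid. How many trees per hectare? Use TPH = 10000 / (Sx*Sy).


Formula: TPH = 10000 m^2/ha / (spacing_x * spacing_y)
Area per tree = 7.3 m * 2.2 m = 16.06 m^2
TPH = 10000 / 16.06 = 623 trees/ha

623


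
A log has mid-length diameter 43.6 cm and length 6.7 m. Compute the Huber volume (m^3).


Huber: V = Am * L,  Am = pi*(Dm/200)^2
Am = pi*(43.6/200)^2 = 0.149301 m^2
V = 0.149301*6.7 = 1.0003 m^3

1.0003


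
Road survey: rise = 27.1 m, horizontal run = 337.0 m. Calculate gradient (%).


Formula: Gradient = rise / run * 100
Gradient = 27.1 / 337.0 * 100 = 8.0%

8.0


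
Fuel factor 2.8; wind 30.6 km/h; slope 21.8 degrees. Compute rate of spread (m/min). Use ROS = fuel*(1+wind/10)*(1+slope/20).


Formula: ROS = fuel * (1 + wind/10) * (1 + slope/20)
Wind factor = 1 + 30.6/10 = 4.06
Slope factor = 1 + 21.8/20 = 2.09
ROS = 2.8 * 4.06 * 2.09 = 23.76 m/min

23.76


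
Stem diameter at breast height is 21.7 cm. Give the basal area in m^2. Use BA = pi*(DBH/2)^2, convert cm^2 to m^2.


Formula: BA = pi * (DBH/2)^2 / 10000  (cm^2 to m^2)
Radius = DBH/2 = 21.7/2 = 10.85 cm
BA = pi * 10.85^2 / 10000
   = 369.8361 cm^2 / 10000
   = 0.037 m^2

0.037


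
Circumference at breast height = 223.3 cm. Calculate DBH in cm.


Formula: DBH = C / pi
DBH = 223.3 / pi
pi = 3.14159...
DBH = 71.1 cm

71.1


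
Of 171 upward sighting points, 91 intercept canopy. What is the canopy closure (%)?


Formula: Canopy closure = covered points / total points * 100
Closure = 91 / 171 * 100
Closure = 0.5322 * 100 = 53.2%

53.2


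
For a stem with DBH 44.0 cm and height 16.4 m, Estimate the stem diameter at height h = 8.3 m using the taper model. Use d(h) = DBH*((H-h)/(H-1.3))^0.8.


Taper: d(h) = DBH * ((H - h) / (H - 1.3))^0.8
Numerator = H - h = 16.4 - 8.3 = 8.1 m
Denominator = H - 1.3 = 16.4 - 1.3 = 15.1 m
Ratio = 8.1 / 15.1 = 0.53642
d = 44.0 * 0.53642^0.8 = 26.7 cm

26.7


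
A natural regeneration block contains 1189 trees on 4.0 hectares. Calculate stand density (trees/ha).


Formula: Stand Density = N_trees / Area_ha
Density = 1189 trees / 4.0 ha
Density = 297 trees/ha

297


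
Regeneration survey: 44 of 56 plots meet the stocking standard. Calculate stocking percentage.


Formula: Stocking % = stocked plots / total plots * 100
Stocking = 44 / 56 * 100
Stocking = 0.7857 * 100 = 78.6%

78.6


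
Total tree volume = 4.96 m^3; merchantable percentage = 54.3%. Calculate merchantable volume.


Formula: MV = V_total * (merchantable_pct / 100)
Merchantable fraction = 54.3% / 100 = 0.543
MV = 4.96 m^3 * 0.543 = 2.693 m^3

2.693


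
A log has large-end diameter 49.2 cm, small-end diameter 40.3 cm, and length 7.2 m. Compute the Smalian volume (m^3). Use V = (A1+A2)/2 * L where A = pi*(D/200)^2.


Smalian: V = (A1 + A2)/2 * L,  A = pi*(D/200)^2
A1 = pi*(49.2/200)^2 = 0.190117 m^2
A2 = pi*(40.3/200)^2 = 0.127556 m^2
V = (0.190117+0.127556)/2*7.2 = 1.1436 m^3

1.1436


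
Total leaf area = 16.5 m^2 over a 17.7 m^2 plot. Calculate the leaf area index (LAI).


Formula: LAI = total leaf area / ground area  (dimensionless)
LAI = 16.5 m^2 / 17.7 m^2
LAI = 0.93

0.93


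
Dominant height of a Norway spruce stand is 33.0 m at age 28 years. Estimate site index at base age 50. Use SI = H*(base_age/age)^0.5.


Formula: SI = H_dom * (base_age / age)^0.5
Age ratio = 50 / 28 = 1.78571
sqrt(age_ratio) = 1.33631
SI = 33.0 * 1.33631 = 44.1 m

44.1


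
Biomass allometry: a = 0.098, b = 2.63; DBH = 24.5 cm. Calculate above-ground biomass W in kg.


Formula: W = a * DBH^b  (allometric power law)
DBH^b = 24.5^2.63 = 4503.0503
W = 0.098 * 4503.0503 = 441.3 kg

441.3


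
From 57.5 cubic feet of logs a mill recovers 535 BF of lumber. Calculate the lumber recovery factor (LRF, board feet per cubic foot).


Formula: LRF = Lumber Output (BF) / Log Input (ft^3)
LRF = 535 BF / 57.5 ft^3
LRF = 9.3 BF/ft^3

9.3


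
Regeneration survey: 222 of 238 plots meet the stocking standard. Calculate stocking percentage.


Formula: Stocking % = stocked plots / total plots * 100
Stocking = 222 / 238 * 100
Stocking = 0.9328 * 100 = 93.3%

93.3


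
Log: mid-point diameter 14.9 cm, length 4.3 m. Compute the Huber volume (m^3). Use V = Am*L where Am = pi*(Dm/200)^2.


Huber: V = Am * L,  Am = pi*(Dm/200)^2
Am = pi*(14.9/200)^2 = 0.017437 m^2
V = 0.017437*4.3 = 0.075 m^3

0.075


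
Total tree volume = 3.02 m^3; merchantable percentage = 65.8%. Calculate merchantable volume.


Formula: MV = V_total * (merchantable_pct / 100)
Merchantable fraction = 65.8% / 100 = 0.658
MV = 3.02 m^3 * 0.658 = 1.987 m^3

1.987


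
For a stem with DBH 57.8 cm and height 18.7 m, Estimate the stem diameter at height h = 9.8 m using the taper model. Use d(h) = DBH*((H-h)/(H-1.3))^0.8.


Taper: d(h) = DBH * ((H - h) / (H - 1.3))^0.8
Numerator = H - h = 18.7 - 9.8 = 8.9 m
Denominator = H - 1.3 = 18.7 - 1.3 = 17.4 m
Ratio = 8.9 / 17.4 = 0.51149
d = 57.8 * 0.51149^0.8 = 33.8 cm

33.8


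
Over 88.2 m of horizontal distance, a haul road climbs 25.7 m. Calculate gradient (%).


Formula: Gradient = rise / run * 100
Gradient = 25.7 / 88.2 * 100 = 29.1%

29.1


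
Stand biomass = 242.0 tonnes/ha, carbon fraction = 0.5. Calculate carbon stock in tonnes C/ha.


Formula: Carbon Stock = Biomass * Carbon Fraction
C = 242.0 t/ha * 0.5
C = 121.0 t C/ha

121.0


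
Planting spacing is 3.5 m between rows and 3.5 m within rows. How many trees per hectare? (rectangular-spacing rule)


Formula: TPH = 10000 m^2/ha / (spacing_x * spacing_y)
Area per tree = 3.5 m * 3.5 m = 12.25 m^2
TPH = 10000 / 12.25 = 816 trees/ha

816


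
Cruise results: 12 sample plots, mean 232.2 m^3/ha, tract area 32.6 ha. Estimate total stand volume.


Formula: Total Volume = Mean Volume per ha * Total Area
Total Volume = 232.2 m^3/ha * 32.6 ha
Total Volume = 7570 m^3

7570


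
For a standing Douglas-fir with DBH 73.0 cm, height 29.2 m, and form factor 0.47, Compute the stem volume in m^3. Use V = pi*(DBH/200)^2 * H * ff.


Formula: V = pi * (DBH/200)^2 * H * ff
Radius = DBH/200 = 73.0/200 = 0.365 m
Radius^2 = 0.365^2 = 0.133225 m^2
V = pi * 0.133225 * 29.2 * 0.47
V = 5.744 m^3

5.744


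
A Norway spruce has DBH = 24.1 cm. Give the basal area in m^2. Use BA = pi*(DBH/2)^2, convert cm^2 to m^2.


Formula: BA = pi * (DBH/2)^2 / 10000  (cm^2 to m^2)
Radius = DBH/2 = 24.1/2 = 12.05 cm
BA = pi * 12.05^2 / 10000
   = 456.1671 cm^2 / 10000
   = 0.0456 m^2

0.0456


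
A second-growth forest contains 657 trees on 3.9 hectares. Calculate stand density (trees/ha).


Formula: Stand Density = N_trees / Area_ha
Density = 657 trees / 3.9 ha
Density = 168 trees/ha

168


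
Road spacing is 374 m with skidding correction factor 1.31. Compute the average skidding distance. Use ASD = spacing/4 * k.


Formula: ASD = (spacing / 4) * correction
Uncorrected distance = spacing / 4 = 374 / 4 = 93.5 m
ASD = 93.5 * 1.31 = 122 m

122


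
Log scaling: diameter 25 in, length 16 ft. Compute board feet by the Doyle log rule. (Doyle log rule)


Doyle: BF = (D - 4)^2 * L / 16
Adjusted diameter = 25 - 4 = 21 in
(D-4)^2 = 21^2 = 441
BF = 441 * 16 / 16 = 441 BF

441


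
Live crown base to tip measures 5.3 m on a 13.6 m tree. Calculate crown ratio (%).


Formula: Crown Ratio = (Crown Length / Total Height) * 100
CR = (5.3 m / 13.6 m) * 100
CR = 0.3897 * 100 = 39.0%

39.0


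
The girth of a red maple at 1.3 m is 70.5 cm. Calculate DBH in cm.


Formula: DBH = C / pi
DBH = 70.5 / pi
pi = 3.14159...
DBH = 22.4 cm

22.4


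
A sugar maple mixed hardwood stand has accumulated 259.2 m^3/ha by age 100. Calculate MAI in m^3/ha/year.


Formula: MAI = Total Volume / Stand Age
MAI = 259.2 m^3/ha / 100 years
MAI = 2.59 m^3/ha/year

2.59


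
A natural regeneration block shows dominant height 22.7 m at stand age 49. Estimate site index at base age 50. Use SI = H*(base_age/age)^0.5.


Formula: SI = H_dom * (base_age / age)^0.5
Age ratio = 50 / 49 = 1.02041
sqrt(age_ratio) = 1.01015
SI = 22.7 * 1.01015 = 22.9 m

22.9


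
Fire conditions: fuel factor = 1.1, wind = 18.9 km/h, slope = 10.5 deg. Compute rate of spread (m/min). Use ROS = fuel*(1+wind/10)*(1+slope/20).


Formula: ROS = fuel * (1 + wind/10) * (1 + slope/20)
Wind factor = 1 + 18.9/10 = 2.89
Slope factor = 1 + 10.5/20 = 1.525
ROS = 1.1 * 2.89 * 1.525 = 4.85 m/min

4.85


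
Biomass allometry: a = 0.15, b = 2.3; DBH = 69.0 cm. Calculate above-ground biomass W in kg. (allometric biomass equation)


Formula: W = a * DBH^b  (allometric power law)
DBH^b = 69.0^2.3 = 16957.1518
W = 0.15 * 16957.1518 = 2543.6 kg

2543.6


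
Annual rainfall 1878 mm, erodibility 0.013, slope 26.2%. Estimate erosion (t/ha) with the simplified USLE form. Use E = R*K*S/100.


Formula: E = R * K * S / 100  (simplified USLE)
R * K = 1878 * 0.013 = 24.414
E = 24.414 * 26.2 / 100 = 6.4 t/ha

6.4


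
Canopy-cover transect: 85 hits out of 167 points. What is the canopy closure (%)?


Formula: Canopy closure = covered points / total points * 100
Closure = 85 / 167 * 100
Closure = 0.509 * 100 = 50.9%

50.9


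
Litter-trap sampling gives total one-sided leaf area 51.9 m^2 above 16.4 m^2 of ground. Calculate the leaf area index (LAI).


Formula: LAI = total leaf area / ground area  (dimensionless)
LAI = 51.9 m^2 / 16.4 m^2
LAI = 3.16

3.16


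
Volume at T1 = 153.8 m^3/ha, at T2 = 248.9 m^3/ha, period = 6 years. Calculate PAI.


Formula: PAI = (V_T2 - V_T1) / (T2 - T1)
Volume increment = 248.9 - 153.8 = 95.1 m^3/ha
PAI = 95.1 / 6 = 15.85 m^3/ha/year

15.85


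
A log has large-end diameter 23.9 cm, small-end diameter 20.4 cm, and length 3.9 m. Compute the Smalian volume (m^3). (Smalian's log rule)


Smalian: V = (A1 + A2)/2 * L,  A = pi*(D/200)^2
A1 = pi*(23.9/200)^2 = 0.044863 m^2
A2 = pi*(20.4/200)^2 = 0.032685 m^2
V = (0.044863+0.032685)/2*3.9 = 0.1512 m^3

0.1512


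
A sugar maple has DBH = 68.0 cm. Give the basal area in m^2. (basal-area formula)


Formula: BA = pi * (DBH/2)^2 / 10000  (cm^2 to m^2)
Radius = DBH/2 = 68.0/2 = 34.0 cm
BA = pi * 34.0^2 / 10000
   = 3631.6811 cm^2 / 10000
   = 0.3632 m^2

0.3632


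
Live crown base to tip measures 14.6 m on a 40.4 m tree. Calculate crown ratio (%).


Formula: Crown Ratio = (Crown Length / Total Height) * 100
CR = (14.6 m / 40.4 m) * 100
CR = 0.3614 * 100 = 36.1%

36.1


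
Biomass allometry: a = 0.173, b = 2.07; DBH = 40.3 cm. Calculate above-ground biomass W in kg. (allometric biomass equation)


Formula: W = a * DBH^b  (allometric power law)
DBH^b = 40.3^2.07 = 2103.6886
W = 0.173 * 2103.6886 = 363.9 kg

363.9


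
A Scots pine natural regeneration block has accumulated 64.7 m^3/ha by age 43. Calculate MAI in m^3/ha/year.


Formula: MAI = Total Volume / Stand Age
MAI = 64.7 m^3/ha / 43 years
MAI = 1.5 m^3/ha/year

1.5


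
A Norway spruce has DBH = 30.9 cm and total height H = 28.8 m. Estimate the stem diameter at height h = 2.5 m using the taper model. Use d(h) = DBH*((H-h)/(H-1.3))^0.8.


Taper: d(h) = DBH * ((H - h) / (H - 1.3))^0.8
Numerator = H - h = 28.8 - 2.5 = 26.3 m
Denominator = H - 1.3 = 28.8 - 1.3 = 27.5 m
Ratio = 26.3 / 27.5 = 0.95636
d = 30.9 * 0.95636^0.8 = 29.8 cm

29.8


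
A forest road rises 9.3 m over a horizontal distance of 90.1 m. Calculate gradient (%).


Formula: Gradient = rise / run * 100
Gradient = 9.3 / 90.1 * 100 = 10.3%

10.3


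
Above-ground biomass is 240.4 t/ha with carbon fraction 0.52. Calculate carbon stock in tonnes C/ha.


Formula: Carbon Stock = Biomass * Carbon Fraction
C = 240.4 t/ha * 0.52
C = 125.0 t C/ha

125.0


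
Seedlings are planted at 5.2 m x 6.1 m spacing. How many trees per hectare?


Formula: TPH = 10000 m^2/ha / (spacing_x * spacing_y)
Area per tree = 5.2 m * 6.1 m = 31.72 m^2
TPH = 10000 / 31.72 = 315 trees/ha

315


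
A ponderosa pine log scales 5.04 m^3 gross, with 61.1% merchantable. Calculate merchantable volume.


Formula: MV = V_total * (merchantable_pct / 100)
Merchantable fraction = 61.1% / 100 = 0.611
MV = 5.04 m^3 * 0.611 = 3.079 m^3

3.079


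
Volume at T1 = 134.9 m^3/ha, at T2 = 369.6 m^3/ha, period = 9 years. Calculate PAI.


Formula: PAI = (V_T2 - V_T1) / (T2 - T1)
Volume increment = 369.6 - 134.9 = 234.7 m^3/ha
PAI = 234.7 / 9 = 26.08 m^3/ha/year

26.08


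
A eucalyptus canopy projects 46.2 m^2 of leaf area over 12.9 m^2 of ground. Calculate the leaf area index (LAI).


Formula: LAI = total leaf area / ground area  (dimensionless)
LAI = 46.2 m^2 / 12.9 m^2
LAI = 3.58

3.58


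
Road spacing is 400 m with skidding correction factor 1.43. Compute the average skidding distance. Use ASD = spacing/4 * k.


Formula: ASD = (spacing / 4) * correction
Uncorrected distance = spacing / 4 = 400 / 4 = 100 m
ASD = 100 * 1.43 = 143 m

143


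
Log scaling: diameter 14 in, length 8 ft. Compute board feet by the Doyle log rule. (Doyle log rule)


Doyle: BF = (D - 4)^2 * L / 16
Adjusted diameter = 14 - 4 = 10 in
(D-4)^2 = 10^2 = 100
BF = 100 * 8 / 16 = 50 BF

50


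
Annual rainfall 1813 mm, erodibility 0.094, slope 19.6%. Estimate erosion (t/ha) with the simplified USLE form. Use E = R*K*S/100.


Formula: E = R * K * S / 100  (simplified USLE)
R * K = 1813 * 0.094 = 170.422
E = 170.422 * 19.6 / 100 = 33.4 t/ha

33.4


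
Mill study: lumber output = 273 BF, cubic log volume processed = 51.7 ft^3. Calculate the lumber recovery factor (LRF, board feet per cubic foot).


Formula: LRF = Lumber Output (BF) / Log Input (ft^3)
LRF = 273 BF / 51.7 ft^3
LRF = 5.28 BF/ft^3

5.28


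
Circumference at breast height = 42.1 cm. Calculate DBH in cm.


Formula: DBH = C / pi
DBH = 42.1 / pi
pi = 3.14159...
DBH = 13.4 cm

13.4


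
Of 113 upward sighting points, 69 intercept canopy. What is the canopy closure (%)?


Formula: Canopy closure = covered points / total points * 100
Closure = 69 / 113 * 100
Closure = 0.6106 * 100 = 61.1%

61.1


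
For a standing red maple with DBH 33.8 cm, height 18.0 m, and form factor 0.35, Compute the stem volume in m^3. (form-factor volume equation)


Formula: V = pi * (DBH/200)^2 * H * ff
Radius = DBH/200 = 33.8/200 = 0.169 m
Radius^2 = 0.169^2 = 0.028561 m^2
V = pi * 0.028561 * 18.0 * 0.35
V = 0.565 m^3

0.565


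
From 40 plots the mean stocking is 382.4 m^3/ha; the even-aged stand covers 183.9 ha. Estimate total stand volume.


Formula: Total Volume = Mean Volume per ha * Total Area
Total Volume = 382.4 m^3/ha * 183.9 ha
Total Volume = 70323 m^3

70323


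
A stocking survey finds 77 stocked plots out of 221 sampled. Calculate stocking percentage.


Formula: Stocking % = stocked plots / total plots * 100
Stocking = 77 / 221 * 100
Stocking = 0.3484 * 100 = 34.8%

34.8


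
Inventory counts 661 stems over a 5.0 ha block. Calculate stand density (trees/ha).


Formula: Stand Density = N_trees / Area_ha
Density = 661 trees / 5.0 ha
Density = 132 trees/ha

132


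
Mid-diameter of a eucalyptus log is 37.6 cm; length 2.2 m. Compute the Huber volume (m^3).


Huber: V = Am * L,  Am = pi*(Dm/200)^2
Am = pi*(37.6/200)^2 = 0.111036 m^2
V = 0.111036*2.2 = 0.2443 m^3

0.2443


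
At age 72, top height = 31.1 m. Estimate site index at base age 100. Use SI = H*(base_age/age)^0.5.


Formula: SI = H_dom * (base_age / age)^0.5
Age ratio = 100 / 72 = 1.38889
sqrt(age_ratio) = 1.17851
SI = 31.1 * 1.17851 = 36.7 m

36.7


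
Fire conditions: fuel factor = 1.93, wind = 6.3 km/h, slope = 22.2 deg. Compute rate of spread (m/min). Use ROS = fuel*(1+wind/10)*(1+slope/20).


Formula: ROS = fuel * (1 + wind/10) * (1 + slope/20)
Wind factor = 1 + 6.3/10 = 1.63
Slope factor = 1 + 22.2/20 = 2.11
ROS = 1.93 * 1.63 * 2.11 = 6.64 m/min

6.64


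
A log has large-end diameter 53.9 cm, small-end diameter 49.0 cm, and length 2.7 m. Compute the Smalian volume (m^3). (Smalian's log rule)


Smalian: V = (A1 + A2)/2 * L,  A = pi*(D/200)^2
A1 = pi*(53.9/200)^2 = 0.228175 m^2
A2 = pi*(49.0/200)^2 = 0.188574 m^2
V = (0.228175+0.188574)/2*2.7 = 0.5626 m^3

0.5626


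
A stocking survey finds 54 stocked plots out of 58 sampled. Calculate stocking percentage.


Formula: Stocking % = stocked plots / total plots * 100
Stocking = 54 / 58 * 100
Stocking = 0.931 * 100 = 93.1%

93.1


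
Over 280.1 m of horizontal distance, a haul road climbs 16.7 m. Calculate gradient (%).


Formula: Gradient = rise / run * 100
Gradient = 16.7 / 280.1 * 100 = 6.0%

6.0


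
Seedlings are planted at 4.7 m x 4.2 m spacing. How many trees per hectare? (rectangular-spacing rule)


Formula: TPH = 10000 m^2/ha / (spacing_x * spacing_y)
Area per tree = 4.7 m * 4.2 m = 19.74 m^2
TPH = 10000 / 19.74 = 507 trees/ha

507


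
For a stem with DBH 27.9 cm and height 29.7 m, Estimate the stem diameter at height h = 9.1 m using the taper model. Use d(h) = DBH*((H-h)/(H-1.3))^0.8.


Taper: d(h) = DBH * ((H - h) / (H - 1.3))^0.8
Numerator = H - h = 29.7 - 9.1 = 20.6 m
Denominator = H - 1.3 = 29.7 - 1.3 = 28.4 m
Ratio = 20.6 / 28.4 = 0.72535
d = 27.9 * 0.72535^0.8 = 21.6 cm

21.6


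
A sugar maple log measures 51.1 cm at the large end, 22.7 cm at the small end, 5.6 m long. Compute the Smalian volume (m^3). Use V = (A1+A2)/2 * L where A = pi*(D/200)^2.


Smalian: V = (A1 + A2)/2 * L,  A = pi*(D/200)^2
A1 = pi*(51.1/200)^2 = 0.205084 m^2
A2 = pi*(22.7/200)^2 = 0.040471 m^2
V = (0.205084+0.040471)/2*5.6 = 0.6876 m^3

0.6876


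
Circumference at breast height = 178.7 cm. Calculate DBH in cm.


Formula: DBH = C / pi
DBH = 178.7 / pi
pi = 3.14159...
DBH = 56.9 cm

56.9


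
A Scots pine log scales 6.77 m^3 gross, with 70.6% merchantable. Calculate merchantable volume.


Formula: MV = V_total * (merchantable_pct / 100)
Merchantable fraction = 70.6% / 100 = 0.706
MV = 6.77 m^3 * 0.706 = 4.78 m^3

4.78


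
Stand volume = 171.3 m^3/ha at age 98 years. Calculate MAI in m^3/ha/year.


Formula: MAI = Total Volume / Stand Age
MAI = 171.3 m^3/ha / 98 years
MAI = 1.75 m^3/ha/year

1.75


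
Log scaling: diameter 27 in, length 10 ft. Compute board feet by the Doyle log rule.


Doyle: BF = (D - 4)^2 * L / 16
Adjusted diameter = 27 - 4 = 23 in
(D-4)^2 = 23^2 = 529
BF = 529 * 10 / 16 = 331 BF

331


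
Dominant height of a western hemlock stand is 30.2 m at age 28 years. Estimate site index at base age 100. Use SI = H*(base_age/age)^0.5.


Formula: SI = H_dom * (base_age / age)^0.5
Age ratio = 100 / 28 = 3.57143
sqrt(age_ratio) = 1.88982
SI = 30.2 * 1.88982 = 57.1 m

57.1


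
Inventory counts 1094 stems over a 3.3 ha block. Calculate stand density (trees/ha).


Formula: Stand Density = N_trees / Area_ha
Density = 1094 trees / 3.3 ha
Density = 332 trees/ha

332


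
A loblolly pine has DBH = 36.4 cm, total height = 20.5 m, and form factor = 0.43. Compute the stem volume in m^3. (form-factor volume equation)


Formula: V = pi * (DBH/200)^2 * H * ff
Radius = DBH/200 = 36.4/200 = 0.182 m
Radius^2 = 0.182^2 = 0.033124 m^2
V = pi * 0.033124 * 20.5 * 0.43
V = 0.917 m^3

0.917


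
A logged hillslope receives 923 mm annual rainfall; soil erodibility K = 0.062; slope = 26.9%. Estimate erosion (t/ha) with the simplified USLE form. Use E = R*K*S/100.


Formula: E = R * K * S / 100  (simplified USLE)
R * K = 923 * 0.062 = 57.226
E = 57.226 * 26.9 / 100 = 15.39 t/ha

15.39


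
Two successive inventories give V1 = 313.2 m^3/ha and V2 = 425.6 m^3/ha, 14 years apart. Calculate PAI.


Formula: PAI = (V_T2 - V_T1) / (T2 - T1)
Volume increment = 425.6 - 313.2 = 112.4 m^3/ha
PAI = 112.4 / 14 = 8.03 m^3/ha/year

8.03


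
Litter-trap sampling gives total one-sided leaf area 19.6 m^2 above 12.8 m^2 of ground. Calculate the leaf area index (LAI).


Formula: LAI = total leaf area / ground area  (dimensionless)
LAI = 19.6 m^2 / 12.8 m^2
LAI = 1.53

1.53


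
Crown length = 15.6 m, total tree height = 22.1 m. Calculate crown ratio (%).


Formula: Crown Ratio = (Crown Length / Total Height) * 100
CR = (15.6 m / 22.1 m) * 100
CR = 0.7059 * 100 = 70.6%

70.6


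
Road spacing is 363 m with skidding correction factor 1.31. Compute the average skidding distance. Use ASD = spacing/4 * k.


Formula: ASD = (spacing / 4) * correction
Uncorrected distance = spacing / 4 = 363 / 4 = 90.75 m
ASD = 90.75 * 1.31 = 119 m

119


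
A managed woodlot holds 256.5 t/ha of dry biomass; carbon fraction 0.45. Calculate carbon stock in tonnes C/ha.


Formula: Carbon Stock = Biomass * Carbon Fraction
C = 256.5 t/ha * 0.45
C = 115.4 t C/ha

115.4


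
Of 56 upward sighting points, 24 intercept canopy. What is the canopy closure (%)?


Formula: Canopy closure = covered points / total points * 100
Closure = 24 / 56 * 100
Closure = 0.4286 * 100 = 42.9%

42.9


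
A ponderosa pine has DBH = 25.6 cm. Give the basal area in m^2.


Formula: BA = pi * (DBH/2)^2 / 10000  (cm^2 to m^2)
Radius = DBH/2 = 25.6/2 = 12.8 cm
BA = pi * 12.8^2 / 10000
   = 514.7185 cm^2 / 10000
   = 0.0515 m^2

0.0515


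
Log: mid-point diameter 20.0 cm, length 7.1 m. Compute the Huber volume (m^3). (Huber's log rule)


Huber: V = Am * L,  Am = pi*(Dm/200)^2
Am = pi*(20.0/200)^2 = 0.031416 m^2
V = 0.031416*7.1 = 0.2231 m^3

0.2231


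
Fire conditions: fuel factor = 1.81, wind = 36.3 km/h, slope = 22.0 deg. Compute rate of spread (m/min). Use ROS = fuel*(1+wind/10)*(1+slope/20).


Formula: ROS = fuel * (1 + wind/10) * (1 + slope/20)
Wind factor = 1 + 36.3/10 = 4.63
Slope factor = 1 + 22.0/20 = 2.1
ROS = 1.81 * 4.63 * 2.1 = 17.6 m/min

17.6


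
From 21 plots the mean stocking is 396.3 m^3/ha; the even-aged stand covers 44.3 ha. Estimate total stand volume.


Formula: Total Volume = Mean Volume per ha * Total Area
Total Volume = 396.3 m^3/ha * 44.3 ha
Total Volume = 17556 m^3

17556


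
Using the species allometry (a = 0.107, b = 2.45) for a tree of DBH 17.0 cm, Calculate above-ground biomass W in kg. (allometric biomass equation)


Formula: W = a * DBH^b  (allometric power law)
DBH^b = 17.0^2.45 = 1034.1889
W = 0.107 * 1034.1889 = 110.7 kg

110.7


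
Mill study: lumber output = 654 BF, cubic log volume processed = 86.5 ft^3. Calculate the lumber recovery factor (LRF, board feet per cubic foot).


Formula: LRF = Lumber Output (BF) / Log Input (ft^3)
LRF = 654 BF / 86.5 ft^3
LRF = 7.56 BF/ft^3

7.56


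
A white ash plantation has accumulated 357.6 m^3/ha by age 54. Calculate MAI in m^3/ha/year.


Formula: MAI = Total Volume / Stand Age
MAI = 357.6 m^3/ha / 54 years
MAI = 6.62 m^3/ha/year

6.62


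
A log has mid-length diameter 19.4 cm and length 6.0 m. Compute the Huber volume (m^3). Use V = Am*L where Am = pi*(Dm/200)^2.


Huber: V = Am * L,  Am = pi*(Dm/200)^2
Am = pi*(19.4/200)^2 = 0.029559 m^2
V = 0.029559*6.0 = 0.1774 m^3

0.1774


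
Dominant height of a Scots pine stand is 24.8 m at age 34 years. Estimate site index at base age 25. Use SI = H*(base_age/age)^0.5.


Formula: SI = H_dom * (base_age / age)^0.5
Age ratio = 25 / 34 = 0.73529
sqrt(age_ratio) = 0.85749
SI = 24.8 * 0.85749 = 21.3 m

21.3


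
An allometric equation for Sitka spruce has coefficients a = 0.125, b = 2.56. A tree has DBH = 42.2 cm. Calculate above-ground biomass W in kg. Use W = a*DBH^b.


Formula: W = a * DBH^b  (allometric power law)
DBH^b = 42.2^2.56 = 14481.044
W = 0.125 * 14481.044 = 1810.1 kg

1810.1


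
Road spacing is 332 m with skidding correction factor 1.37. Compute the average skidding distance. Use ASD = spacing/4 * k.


Formula: ASD = (spacing / 4) * correction
Uncorrected distance = spacing / 4 = 332 / 4 = 83 m
ASD = 83 * 1.37 = 114 m

114


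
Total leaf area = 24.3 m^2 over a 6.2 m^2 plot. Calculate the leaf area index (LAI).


Formula: LAI = total leaf area / ground area  (dimensionless)
LAI = 24.3 m^2 / 6.2 m^2
LAI = 3.92

3.92


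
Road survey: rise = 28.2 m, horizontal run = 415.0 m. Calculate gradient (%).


Formula: Gradient = rise / run * 100
Gradient = 28.2 / 415.0 * 100 = 6.8%

6.8


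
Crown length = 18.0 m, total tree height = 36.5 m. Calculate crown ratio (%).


Formula: Crown Ratio = (Crown Length / Total Height) * 100
CR = (18.0 m / 36.5 m) * 100
CR = 0.4932 * 100 = 49.3%

49.3


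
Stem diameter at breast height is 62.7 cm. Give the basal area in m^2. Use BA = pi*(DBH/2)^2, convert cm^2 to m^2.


Formula: BA = pi * (DBH/2)^2 / 10000  (cm^2 to m^2)
Radius = DBH/2 = 62.7/2 = 31.35 cm
BA = pi * 31.35^2 / 10000
   = 3087.6279 cm^2 / 10000
   = 0.3088 m^2

0.3088


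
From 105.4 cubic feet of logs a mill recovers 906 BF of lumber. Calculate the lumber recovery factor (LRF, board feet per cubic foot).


Formula: LRF = Lumber Output (BF) / Log Input (ft^3)
LRF = 906 BF / 105.4 ft^3
LRF = 8.6 BF/ft^3

8.6


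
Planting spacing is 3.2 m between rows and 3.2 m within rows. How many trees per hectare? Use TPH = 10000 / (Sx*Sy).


Formula: TPH = 10000 m^2/ha / (spacing_x * spacing_y)
Area per tree = 3.2 m * 3.2 m = 10.24 m^2
TPH = 10000 / 10.24 = 977 trees/ha

977


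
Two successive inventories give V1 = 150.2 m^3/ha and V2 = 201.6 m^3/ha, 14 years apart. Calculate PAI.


Formula: PAI = (V_T2 - V_T1) / (T2 - T1)
Volume increment = 201.6 - 150.2 = 51.4 m^3/ha
PAI = 51.4 / 14 = 3.67 m^3/ha/year

3.67


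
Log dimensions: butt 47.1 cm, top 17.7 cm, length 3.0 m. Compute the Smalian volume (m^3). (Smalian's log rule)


Smalian: V = (A1 + A2)/2 * L,  A = pi*(D/200)^2
A1 = pi*(47.1/200)^2 = 0.174234 m^2
A2 = pi*(17.7/200)^2 = 0.024606 m^2
V = (0.174234+0.024606)/2*3.0 = 0.2983 m^3

0.2983


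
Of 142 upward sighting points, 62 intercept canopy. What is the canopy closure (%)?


Formula: Canopy closure = covered points / total points * 100
Closure = 62 / 142 * 100
Closure = 0.4366 * 100 = 43.7%

43.7


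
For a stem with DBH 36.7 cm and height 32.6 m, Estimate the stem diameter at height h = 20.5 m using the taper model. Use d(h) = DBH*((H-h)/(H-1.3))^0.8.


Taper: d(h) = DBH * ((H - h) / (H - 1.3))^0.8
Numerator = H - h = 32.6 - 20.5 = 12.1 m
Denominator = H - 1.3 = 32.6 - 1.3 = 31.3 m
Ratio = 12.1 / 31.3 = 0.38658
d = 36.7 * 0.38658^0.8 = 17.2 cm

17.2


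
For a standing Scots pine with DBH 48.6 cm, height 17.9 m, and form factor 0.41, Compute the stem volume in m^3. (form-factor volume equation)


Formula: V = pi * (DBH/200)^2 * H * ff
Radius = DBH/200 = 48.6/200 = 0.243 m
Radius^2 = 0.243^2 = 0.059049 m^2
V = pi * 0.059049 * 17.9 * 0.41
V = 1.361 m^3

1.361


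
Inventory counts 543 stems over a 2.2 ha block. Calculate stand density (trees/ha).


Formula: Stand Density = N_trees / Area_ha
Density = 543 trees / 2.2 ha
Density = 247 trees/ha

247


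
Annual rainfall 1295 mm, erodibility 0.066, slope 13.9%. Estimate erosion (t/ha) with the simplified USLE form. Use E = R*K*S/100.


Formula: E = R * K * S / 100  (simplified USLE)
R * K = 1295 * 0.066 = 85.47
E = 85.47 * 13.9 / 100 = 11.88 t/ha

11.88


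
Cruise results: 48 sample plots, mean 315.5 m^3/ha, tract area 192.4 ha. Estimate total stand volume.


Formula: Total Volume = Mean Volume per ha * Total Area
Total Volume = 315.5 m^3/ha * 192.4 ha
Total Volume = 60702 m^3

60702


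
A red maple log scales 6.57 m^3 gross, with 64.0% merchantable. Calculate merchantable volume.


Formula: MV = V_total * (merchantable_pct / 100)
Merchantable fraction = 64.0% / 100 = 0.64
MV = 6.57 m^3 * 0.64 = 4.205 m^3

4.205
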